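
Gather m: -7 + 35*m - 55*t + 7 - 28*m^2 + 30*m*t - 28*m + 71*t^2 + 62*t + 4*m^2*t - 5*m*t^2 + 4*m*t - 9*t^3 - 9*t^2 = m^2*(4*t - 28) + m*(-5*t^2 + 34*t + 7) - 9*t^3 + 62*t^2 + 7*t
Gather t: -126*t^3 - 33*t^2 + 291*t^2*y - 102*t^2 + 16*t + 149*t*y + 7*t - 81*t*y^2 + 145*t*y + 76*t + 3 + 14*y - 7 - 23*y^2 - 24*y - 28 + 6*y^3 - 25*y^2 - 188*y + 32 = -126*t^3 + t^2*(291*y - 135) + t*(-81*y^2 + 294*y + 99) + 6*y^3 - 48*y^2 - 198*y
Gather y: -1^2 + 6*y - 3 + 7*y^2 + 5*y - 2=7*y^2 + 11*y - 6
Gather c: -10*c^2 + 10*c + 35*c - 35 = -10*c^2 + 45*c - 35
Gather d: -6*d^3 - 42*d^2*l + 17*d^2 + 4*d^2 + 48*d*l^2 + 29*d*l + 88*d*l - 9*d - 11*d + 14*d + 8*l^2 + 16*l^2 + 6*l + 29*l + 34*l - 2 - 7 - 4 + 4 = -6*d^3 + d^2*(21 - 42*l) + d*(48*l^2 + 117*l - 6) + 24*l^2 + 69*l - 9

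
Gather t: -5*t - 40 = -5*t - 40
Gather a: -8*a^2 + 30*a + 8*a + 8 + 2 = -8*a^2 + 38*a + 10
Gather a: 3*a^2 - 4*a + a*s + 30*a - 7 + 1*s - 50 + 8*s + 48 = 3*a^2 + a*(s + 26) + 9*s - 9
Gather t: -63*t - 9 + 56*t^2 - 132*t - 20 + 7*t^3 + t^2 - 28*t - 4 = 7*t^3 + 57*t^2 - 223*t - 33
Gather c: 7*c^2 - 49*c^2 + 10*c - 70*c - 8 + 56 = -42*c^2 - 60*c + 48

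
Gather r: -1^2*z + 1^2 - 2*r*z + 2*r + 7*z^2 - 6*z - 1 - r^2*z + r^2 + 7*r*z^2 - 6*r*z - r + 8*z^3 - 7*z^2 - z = r^2*(1 - z) + r*(7*z^2 - 8*z + 1) + 8*z^3 - 8*z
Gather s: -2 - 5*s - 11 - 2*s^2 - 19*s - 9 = -2*s^2 - 24*s - 22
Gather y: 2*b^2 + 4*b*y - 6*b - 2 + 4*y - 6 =2*b^2 - 6*b + y*(4*b + 4) - 8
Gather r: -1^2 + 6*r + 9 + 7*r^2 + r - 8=7*r^2 + 7*r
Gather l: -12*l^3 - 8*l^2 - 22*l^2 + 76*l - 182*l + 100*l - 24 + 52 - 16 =-12*l^3 - 30*l^2 - 6*l + 12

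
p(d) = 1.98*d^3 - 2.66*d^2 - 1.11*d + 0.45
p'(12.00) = 790.41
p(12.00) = 3025.53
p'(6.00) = 180.81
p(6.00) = 325.71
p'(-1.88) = 29.89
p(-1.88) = -20.02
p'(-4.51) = 143.70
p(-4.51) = -230.28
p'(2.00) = 12.01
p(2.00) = 3.43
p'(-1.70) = 25.10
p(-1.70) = -15.08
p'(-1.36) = 17.11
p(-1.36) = -7.94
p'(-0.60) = 4.22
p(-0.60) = -0.27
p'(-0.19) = 0.12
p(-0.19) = 0.55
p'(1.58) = 5.31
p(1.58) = -0.13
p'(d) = 5.94*d^2 - 5.32*d - 1.11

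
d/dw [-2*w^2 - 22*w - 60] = -4*w - 22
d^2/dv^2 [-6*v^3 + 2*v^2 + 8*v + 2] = 4 - 36*v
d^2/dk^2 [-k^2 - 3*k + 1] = -2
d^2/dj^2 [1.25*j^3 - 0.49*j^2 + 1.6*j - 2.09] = 7.5*j - 0.98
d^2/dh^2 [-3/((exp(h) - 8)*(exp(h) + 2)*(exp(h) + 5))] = (-27*exp(5*h) + 33*exp(4*h) + 264*exp(3*h) - 2574*exp(2*h) - 5388*exp(h) + 11040)*exp(h)/(exp(9*h) - 3*exp(8*h) - 135*exp(7*h) + 35*exp(6*h) + 6690*exp(5*h) + 15492*exp(4*h) - 100216*exp(3*h) - 527040*exp(2*h) - 883200*exp(h) - 512000)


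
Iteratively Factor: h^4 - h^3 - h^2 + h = (h + 1)*(h^3 - 2*h^2 + h) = (h - 1)*(h + 1)*(h^2 - h) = (h - 1)^2*(h + 1)*(h)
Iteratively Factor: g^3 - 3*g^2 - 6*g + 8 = (g + 2)*(g^2 - 5*g + 4) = (g - 4)*(g + 2)*(g - 1)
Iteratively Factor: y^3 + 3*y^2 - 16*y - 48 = (y + 4)*(y^2 - y - 12) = (y - 4)*(y + 4)*(y + 3)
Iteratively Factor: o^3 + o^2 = (o)*(o^2 + o) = o*(o + 1)*(o)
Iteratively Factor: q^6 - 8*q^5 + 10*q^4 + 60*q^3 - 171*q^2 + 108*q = (q - 1)*(q^5 - 7*q^4 + 3*q^3 + 63*q^2 - 108*q) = (q - 1)*(q + 3)*(q^4 - 10*q^3 + 33*q^2 - 36*q) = q*(q - 1)*(q + 3)*(q^3 - 10*q^2 + 33*q - 36) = q*(q - 3)*(q - 1)*(q + 3)*(q^2 - 7*q + 12) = q*(q - 4)*(q - 3)*(q - 1)*(q + 3)*(q - 3)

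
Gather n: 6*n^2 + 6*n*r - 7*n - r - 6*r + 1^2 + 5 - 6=6*n^2 + n*(6*r - 7) - 7*r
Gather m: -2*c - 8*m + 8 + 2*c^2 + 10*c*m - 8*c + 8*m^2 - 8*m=2*c^2 - 10*c + 8*m^2 + m*(10*c - 16) + 8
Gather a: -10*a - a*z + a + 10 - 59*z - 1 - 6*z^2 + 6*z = a*(-z - 9) - 6*z^2 - 53*z + 9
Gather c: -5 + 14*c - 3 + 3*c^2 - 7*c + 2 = 3*c^2 + 7*c - 6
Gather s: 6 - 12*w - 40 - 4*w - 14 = -16*w - 48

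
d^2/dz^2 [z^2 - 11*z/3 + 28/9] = 2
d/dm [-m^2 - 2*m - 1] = -2*m - 2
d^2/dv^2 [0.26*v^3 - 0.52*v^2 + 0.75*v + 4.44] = 1.56*v - 1.04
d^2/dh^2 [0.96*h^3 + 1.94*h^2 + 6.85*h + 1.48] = 5.76*h + 3.88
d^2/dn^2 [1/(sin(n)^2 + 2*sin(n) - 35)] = 2*(-2*sin(n)^4 - 3*sin(n)^3 - 69*sin(n)^2 - 29*sin(n) + 39)/(sin(n)^2 + 2*sin(n) - 35)^3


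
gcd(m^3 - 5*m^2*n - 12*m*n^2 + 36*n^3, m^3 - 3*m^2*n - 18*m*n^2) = m^2 - 3*m*n - 18*n^2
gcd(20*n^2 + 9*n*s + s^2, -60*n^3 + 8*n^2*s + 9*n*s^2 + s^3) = 5*n + s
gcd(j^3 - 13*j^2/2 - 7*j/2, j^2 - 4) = 1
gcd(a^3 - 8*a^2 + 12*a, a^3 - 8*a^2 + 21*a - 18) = a - 2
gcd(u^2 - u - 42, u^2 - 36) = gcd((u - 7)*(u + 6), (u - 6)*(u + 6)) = u + 6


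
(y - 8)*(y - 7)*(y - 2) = y^3 - 17*y^2 + 86*y - 112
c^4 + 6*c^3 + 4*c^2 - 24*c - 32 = (c - 2)*(c + 2)^2*(c + 4)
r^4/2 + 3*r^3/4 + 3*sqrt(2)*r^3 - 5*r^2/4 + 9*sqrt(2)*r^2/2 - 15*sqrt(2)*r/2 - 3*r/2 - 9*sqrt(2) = (r - 3/2)*(r + 6*sqrt(2))*(sqrt(2)*r/2 + sqrt(2)/2)*(sqrt(2)*r/2 + sqrt(2))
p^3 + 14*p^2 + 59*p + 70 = (p + 2)*(p + 5)*(p + 7)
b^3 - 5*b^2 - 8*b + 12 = (b - 6)*(b - 1)*(b + 2)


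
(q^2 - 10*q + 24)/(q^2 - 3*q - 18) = (q - 4)/(q + 3)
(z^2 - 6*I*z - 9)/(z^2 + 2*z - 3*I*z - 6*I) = (z - 3*I)/(z + 2)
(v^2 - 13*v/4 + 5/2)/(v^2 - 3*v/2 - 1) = (4*v - 5)/(2*(2*v + 1))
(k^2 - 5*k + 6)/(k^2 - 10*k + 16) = (k - 3)/(k - 8)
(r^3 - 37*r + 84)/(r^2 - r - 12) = (r^2 + 4*r - 21)/(r + 3)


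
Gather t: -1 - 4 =-5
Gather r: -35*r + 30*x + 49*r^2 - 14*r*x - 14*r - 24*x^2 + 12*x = 49*r^2 + r*(-14*x - 49) - 24*x^2 + 42*x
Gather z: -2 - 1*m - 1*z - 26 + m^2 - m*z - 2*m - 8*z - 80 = m^2 - 3*m + z*(-m - 9) - 108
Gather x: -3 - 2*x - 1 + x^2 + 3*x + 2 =x^2 + x - 2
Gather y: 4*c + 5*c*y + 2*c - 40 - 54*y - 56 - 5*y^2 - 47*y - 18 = 6*c - 5*y^2 + y*(5*c - 101) - 114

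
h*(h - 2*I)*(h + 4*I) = h^3 + 2*I*h^2 + 8*h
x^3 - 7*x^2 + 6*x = x*(x - 6)*(x - 1)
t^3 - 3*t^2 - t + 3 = (t - 3)*(t - 1)*(t + 1)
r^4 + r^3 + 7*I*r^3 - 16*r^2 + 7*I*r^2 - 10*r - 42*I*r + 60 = (r - 2)*(r + 3)*(r + 2*I)*(r + 5*I)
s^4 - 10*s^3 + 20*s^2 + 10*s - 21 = (s - 7)*(s - 3)*(s - 1)*(s + 1)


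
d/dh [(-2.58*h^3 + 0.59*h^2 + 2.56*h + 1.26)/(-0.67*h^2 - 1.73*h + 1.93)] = (1.7286*h^4 + 8.9268*h^3 - 14.2437*h^2 + 3.9658*h + 7.1206)/(0.4489*h^4 + 2.3182*h^3 + 0.4067*h^2 - 6.6778*h + 3.7249)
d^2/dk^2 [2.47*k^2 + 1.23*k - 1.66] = 4.94000000000000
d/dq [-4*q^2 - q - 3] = -8*q - 1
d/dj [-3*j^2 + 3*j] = 3 - 6*j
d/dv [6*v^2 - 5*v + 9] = 12*v - 5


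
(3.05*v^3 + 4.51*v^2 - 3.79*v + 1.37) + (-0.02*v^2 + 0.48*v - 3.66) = 3.05*v^3 + 4.49*v^2 - 3.31*v - 2.29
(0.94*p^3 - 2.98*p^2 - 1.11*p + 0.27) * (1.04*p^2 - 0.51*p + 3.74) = 0.9776*p^5 - 3.5786*p^4 + 3.881*p^3 - 10.2983*p^2 - 4.2891*p + 1.0098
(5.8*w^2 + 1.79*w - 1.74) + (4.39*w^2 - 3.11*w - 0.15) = 10.19*w^2 - 1.32*w - 1.89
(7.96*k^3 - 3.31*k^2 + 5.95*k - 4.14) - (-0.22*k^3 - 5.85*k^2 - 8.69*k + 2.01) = 8.18*k^3 + 2.54*k^2 + 14.64*k - 6.15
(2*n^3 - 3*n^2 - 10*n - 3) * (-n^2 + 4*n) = -2*n^5 + 11*n^4 - 2*n^3 - 37*n^2 - 12*n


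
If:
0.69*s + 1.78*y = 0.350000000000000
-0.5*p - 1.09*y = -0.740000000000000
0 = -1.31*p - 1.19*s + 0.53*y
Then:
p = 0.62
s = -0.51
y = 0.39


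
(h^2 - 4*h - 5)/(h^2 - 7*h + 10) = (h + 1)/(h - 2)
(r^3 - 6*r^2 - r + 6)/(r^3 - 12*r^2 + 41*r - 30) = (r + 1)/(r - 5)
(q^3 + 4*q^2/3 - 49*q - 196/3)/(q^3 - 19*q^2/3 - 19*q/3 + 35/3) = (3*q^2 + 25*q + 28)/(3*q^2 + 2*q - 5)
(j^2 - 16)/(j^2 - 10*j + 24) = (j + 4)/(j - 6)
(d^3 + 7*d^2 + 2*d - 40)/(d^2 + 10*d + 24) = (d^2 + 3*d - 10)/(d + 6)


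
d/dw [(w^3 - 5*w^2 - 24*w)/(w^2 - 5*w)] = (w^2 - 10*w + 49)/(w^2 - 10*w + 25)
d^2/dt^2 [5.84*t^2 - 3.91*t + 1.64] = 11.6800000000000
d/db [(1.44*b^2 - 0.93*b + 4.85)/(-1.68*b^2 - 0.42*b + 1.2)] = (-2.1672*b^2 + 19.752*b + 0.921)/(2.8224*b^4 + 1.4112*b^3 - 3.8556*b^2 - 1.008*b + 1.44)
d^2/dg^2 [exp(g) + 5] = exp(g)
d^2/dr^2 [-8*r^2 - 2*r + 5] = -16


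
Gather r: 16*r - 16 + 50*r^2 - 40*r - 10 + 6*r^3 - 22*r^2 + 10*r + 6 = 6*r^3 + 28*r^2 - 14*r - 20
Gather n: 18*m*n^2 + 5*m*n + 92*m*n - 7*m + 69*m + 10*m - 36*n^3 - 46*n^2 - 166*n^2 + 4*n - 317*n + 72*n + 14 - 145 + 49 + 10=72*m - 36*n^3 + n^2*(18*m - 212) + n*(97*m - 241) - 72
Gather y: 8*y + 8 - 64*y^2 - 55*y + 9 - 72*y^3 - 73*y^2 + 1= -72*y^3 - 137*y^2 - 47*y + 18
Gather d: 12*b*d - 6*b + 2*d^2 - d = -6*b + 2*d^2 + d*(12*b - 1)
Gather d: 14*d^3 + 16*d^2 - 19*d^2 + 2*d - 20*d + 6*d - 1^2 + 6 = 14*d^3 - 3*d^2 - 12*d + 5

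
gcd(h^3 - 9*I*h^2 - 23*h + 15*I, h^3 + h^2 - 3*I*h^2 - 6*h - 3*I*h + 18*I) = h - 3*I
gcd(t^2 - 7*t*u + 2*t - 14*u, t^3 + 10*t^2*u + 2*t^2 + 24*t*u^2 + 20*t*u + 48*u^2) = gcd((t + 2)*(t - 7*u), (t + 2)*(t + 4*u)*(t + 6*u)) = t + 2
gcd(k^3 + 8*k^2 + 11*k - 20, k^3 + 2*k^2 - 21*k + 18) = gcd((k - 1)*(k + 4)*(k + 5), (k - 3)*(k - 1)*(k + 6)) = k - 1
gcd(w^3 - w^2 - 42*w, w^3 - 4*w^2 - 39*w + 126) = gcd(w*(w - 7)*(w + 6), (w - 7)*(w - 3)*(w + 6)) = w^2 - w - 42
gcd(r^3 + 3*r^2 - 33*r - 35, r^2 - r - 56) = r + 7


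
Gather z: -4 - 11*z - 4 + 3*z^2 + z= 3*z^2 - 10*z - 8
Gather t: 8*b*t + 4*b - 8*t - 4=4*b + t*(8*b - 8) - 4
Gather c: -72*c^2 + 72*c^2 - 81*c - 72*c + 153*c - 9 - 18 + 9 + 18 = 0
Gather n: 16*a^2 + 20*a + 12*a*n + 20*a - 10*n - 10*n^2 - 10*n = 16*a^2 + 40*a - 10*n^2 + n*(12*a - 20)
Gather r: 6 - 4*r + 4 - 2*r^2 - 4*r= -2*r^2 - 8*r + 10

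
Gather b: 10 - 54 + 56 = 12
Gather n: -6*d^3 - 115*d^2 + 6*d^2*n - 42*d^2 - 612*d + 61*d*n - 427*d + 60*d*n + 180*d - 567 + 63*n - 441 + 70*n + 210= -6*d^3 - 157*d^2 - 859*d + n*(6*d^2 + 121*d + 133) - 798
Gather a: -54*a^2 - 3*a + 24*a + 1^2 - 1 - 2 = -54*a^2 + 21*a - 2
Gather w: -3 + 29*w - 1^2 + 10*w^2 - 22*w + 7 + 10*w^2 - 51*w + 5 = 20*w^2 - 44*w + 8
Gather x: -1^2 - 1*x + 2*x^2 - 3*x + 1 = 2*x^2 - 4*x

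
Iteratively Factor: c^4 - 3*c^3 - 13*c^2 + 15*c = (c + 3)*(c^3 - 6*c^2 + 5*c) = (c - 5)*(c + 3)*(c^2 - c) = (c - 5)*(c - 1)*(c + 3)*(c)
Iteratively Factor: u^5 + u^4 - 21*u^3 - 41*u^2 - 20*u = (u + 1)*(u^4 - 21*u^2 - 20*u) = (u - 5)*(u + 1)*(u^3 + 5*u^2 + 4*u) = u*(u - 5)*(u + 1)*(u^2 + 5*u + 4) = u*(u - 5)*(u + 1)*(u + 4)*(u + 1)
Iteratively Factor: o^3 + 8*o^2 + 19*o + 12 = (o + 1)*(o^2 + 7*o + 12) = (o + 1)*(o + 3)*(o + 4)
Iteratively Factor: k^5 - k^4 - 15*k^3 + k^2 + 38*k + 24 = (k - 4)*(k^4 + 3*k^3 - 3*k^2 - 11*k - 6) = (k - 4)*(k + 1)*(k^3 + 2*k^2 - 5*k - 6) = (k - 4)*(k + 1)^2*(k^2 + k - 6) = (k - 4)*(k + 1)^2*(k + 3)*(k - 2)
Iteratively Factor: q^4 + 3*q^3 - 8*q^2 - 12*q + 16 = (q - 2)*(q^3 + 5*q^2 + 2*q - 8) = (q - 2)*(q - 1)*(q^2 + 6*q + 8) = (q - 2)*(q - 1)*(q + 2)*(q + 4)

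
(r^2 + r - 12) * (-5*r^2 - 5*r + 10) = -5*r^4 - 10*r^3 + 65*r^2 + 70*r - 120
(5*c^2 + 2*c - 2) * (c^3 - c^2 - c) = 5*c^5 - 3*c^4 - 9*c^3 + 2*c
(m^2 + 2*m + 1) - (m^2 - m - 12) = 3*m + 13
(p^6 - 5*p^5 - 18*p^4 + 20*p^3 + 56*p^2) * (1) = p^6 - 5*p^5 - 18*p^4 + 20*p^3 + 56*p^2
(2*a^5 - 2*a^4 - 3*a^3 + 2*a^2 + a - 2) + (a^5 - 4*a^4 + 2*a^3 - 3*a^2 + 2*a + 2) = 3*a^5 - 6*a^4 - a^3 - a^2 + 3*a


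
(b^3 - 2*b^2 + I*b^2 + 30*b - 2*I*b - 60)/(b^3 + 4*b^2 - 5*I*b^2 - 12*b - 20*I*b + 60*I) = (b + 6*I)/(b + 6)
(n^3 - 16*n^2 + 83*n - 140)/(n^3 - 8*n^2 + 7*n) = (n^2 - 9*n + 20)/(n*(n - 1))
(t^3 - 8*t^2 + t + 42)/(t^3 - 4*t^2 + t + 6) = (t^2 - 5*t - 14)/(t^2 - t - 2)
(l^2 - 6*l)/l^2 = (l - 6)/l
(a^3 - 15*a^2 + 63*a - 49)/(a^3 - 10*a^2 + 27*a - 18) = (a^2 - 14*a + 49)/(a^2 - 9*a + 18)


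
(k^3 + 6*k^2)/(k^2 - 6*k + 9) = k^2*(k + 6)/(k^2 - 6*k + 9)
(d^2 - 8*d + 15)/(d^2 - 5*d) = (d - 3)/d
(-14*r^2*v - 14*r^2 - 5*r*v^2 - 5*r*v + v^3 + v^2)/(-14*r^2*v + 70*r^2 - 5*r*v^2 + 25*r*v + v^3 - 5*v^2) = (v + 1)/(v - 5)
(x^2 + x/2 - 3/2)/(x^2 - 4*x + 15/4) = 2*(2*x^2 + x - 3)/(4*x^2 - 16*x + 15)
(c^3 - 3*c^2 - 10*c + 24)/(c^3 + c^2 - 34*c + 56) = (c + 3)/(c + 7)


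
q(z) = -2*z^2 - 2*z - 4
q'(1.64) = -8.56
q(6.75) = -108.62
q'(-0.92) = 1.68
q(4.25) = -48.62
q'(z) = -4*z - 2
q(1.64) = -12.66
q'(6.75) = -29.00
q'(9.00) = -38.00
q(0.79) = -6.83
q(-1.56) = -5.75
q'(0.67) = -4.68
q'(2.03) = -10.12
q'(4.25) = -19.00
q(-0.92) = -3.85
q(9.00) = -184.00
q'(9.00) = -38.00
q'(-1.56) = 4.24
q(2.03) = -16.30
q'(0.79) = -5.16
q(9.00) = -184.00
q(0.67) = -6.24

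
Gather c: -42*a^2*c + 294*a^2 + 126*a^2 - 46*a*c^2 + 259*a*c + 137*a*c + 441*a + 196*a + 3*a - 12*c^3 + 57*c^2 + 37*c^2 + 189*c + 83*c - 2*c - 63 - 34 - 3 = 420*a^2 + 640*a - 12*c^3 + c^2*(94 - 46*a) + c*(-42*a^2 + 396*a + 270) - 100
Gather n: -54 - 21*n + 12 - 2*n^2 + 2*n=-2*n^2 - 19*n - 42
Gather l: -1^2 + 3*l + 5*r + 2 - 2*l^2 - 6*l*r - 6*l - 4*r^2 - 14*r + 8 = -2*l^2 + l*(-6*r - 3) - 4*r^2 - 9*r + 9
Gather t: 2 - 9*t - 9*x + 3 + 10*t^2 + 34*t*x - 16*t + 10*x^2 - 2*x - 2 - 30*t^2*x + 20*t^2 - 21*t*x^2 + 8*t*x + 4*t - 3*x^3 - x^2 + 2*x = t^2*(30 - 30*x) + t*(-21*x^2 + 42*x - 21) - 3*x^3 + 9*x^2 - 9*x + 3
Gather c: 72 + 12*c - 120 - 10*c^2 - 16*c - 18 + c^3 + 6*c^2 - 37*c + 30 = c^3 - 4*c^2 - 41*c - 36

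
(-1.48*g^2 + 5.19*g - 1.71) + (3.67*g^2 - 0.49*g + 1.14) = 2.19*g^2 + 4.7*g - 0.57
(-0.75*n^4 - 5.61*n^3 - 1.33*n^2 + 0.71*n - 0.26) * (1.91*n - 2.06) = -1.4325*n^5 - 9.1701*n^4 + 9.0163*n^3 + 4.0959*n^2 - 1.9592*n + 0.5356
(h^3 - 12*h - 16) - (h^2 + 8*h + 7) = h^3 - h^2 - 20*h - 23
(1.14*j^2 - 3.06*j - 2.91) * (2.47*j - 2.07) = 2.8158*j^3 - 9.918*j^2 - 0.853500000000001*j + 6.0237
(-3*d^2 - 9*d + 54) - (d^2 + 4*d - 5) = -4*d^2 - 13*d + 59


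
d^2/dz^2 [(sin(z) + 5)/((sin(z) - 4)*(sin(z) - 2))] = (-sin(z)^5 - 26*sin(z)^4 + 140*sin(z)^3 - 38*sin(z)^2 - 532*sin(z) + 376)/((sin(z) - 4)^3*(sin(z) - 2)^3)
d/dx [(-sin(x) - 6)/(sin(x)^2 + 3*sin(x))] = (cos(x) + 12/tan(x) + 18*cos(x)/sin(x)^2)/(sin(x) + 3)^2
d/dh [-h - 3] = -1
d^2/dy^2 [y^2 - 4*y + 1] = 2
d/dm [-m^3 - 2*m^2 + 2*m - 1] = -3*m^2 - 4*m + 2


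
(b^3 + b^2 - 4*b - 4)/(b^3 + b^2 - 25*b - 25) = (b^2 - 4)/(b^2 - 25)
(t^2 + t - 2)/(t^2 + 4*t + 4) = (t - 1)/(t + 2)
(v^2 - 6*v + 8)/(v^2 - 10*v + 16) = (v - 4)/(v - 8)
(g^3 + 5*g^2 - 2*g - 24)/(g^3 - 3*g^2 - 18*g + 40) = (g + 3)/(g - 5)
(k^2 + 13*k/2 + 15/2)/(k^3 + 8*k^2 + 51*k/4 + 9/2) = 2*(k + 5)/(2*k^2 + 13*k + 6)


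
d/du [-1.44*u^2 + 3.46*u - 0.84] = 3.46 - 2.88*u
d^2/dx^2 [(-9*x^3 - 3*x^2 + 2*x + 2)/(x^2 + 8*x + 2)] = 8*(-133*x^3 - 102*x^2 - 18*x + 20)/(x^6 + 24*x^5 + 198*x^4 + 608*x^3 + 396*x^2 + 96*x + 8)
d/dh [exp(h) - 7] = exp(h)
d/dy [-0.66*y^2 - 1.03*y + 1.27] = -1.32*y - 1.03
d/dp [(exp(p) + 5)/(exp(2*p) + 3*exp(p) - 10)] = -exp(p)/(exp(2*p) - 4*exp(p) + 4)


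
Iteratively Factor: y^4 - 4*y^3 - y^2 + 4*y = (y)*(y^3 - 4*y^2 - y + 4) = y*(y - 1)*(y^2 - 3*y - 4) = y*(y - 1)*(y + 1)*(y - 4)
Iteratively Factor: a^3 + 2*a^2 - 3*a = (a + 3)*(a^2 - a) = (a - 1)*(a + 3)*(a)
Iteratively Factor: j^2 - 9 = (j + 3)*(j - 3)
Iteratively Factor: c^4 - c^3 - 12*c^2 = (c)*(c^3 - c^2 - 12*c) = c*(c + 3)*(c^2 - 4*c) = c^2*(c + 3)*(c - 4)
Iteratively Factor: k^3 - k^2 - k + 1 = (k - 1)*(k^2 - 1) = (k - 1)^2*(k + 1)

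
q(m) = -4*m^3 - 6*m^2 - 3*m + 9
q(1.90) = -45.80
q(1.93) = -47.90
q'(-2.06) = -29.20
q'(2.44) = -103.72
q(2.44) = -92.15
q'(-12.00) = -1587.00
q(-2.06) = 24.69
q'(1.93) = -70.86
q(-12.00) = 6093.00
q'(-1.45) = -10.83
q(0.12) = 8.55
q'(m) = -12*m^2 - 12*m - 3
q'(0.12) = -4.61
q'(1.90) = -69.12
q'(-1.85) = -21.87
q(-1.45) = 12.93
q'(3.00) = -147.00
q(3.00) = -162.00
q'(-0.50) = 0.00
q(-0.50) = 9.50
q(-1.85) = 19.34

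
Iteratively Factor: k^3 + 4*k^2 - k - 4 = (k - 1)*(k^2 + 5*k + 4) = (k - 1)*(k + 4)*(k + 1)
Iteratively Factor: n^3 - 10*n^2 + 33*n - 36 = (n - 4)*(n^2 - 6*n + 9) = (n - 4)*(n - 3)*(n - 3)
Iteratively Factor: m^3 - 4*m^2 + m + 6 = (m + 1)*(m^2 - 5*m + 6) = (m - 2)*(m + 1)*(m - 3)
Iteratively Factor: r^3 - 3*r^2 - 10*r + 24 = (r + 3)*(r^2 - 6*r + 8) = (r - 4)*(r + 3)*(r - 2)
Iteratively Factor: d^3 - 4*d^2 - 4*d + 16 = (d - 4)*(d^2 - 4) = (d - 4)*(d + 2)*(d - 2)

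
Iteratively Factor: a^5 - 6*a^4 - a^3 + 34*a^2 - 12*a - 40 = (a + 1)*(a^4 - 7*a^3 + 6*a^2 + 28*a - 40) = (a - 5)*(a + 1)*(a^3 - 2*a^2 - 4*a + 8) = (a - 5)*(a - 2)*(a + 1)*(a^2 - 4) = (a - 5)*(a - 2)*(a + 1)*(a + 2)*(a - 2)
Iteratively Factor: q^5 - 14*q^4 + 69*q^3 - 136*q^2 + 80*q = (q - 5)*(q^4 - 9*q^3 + 24*q^2 - 16*q) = (q - 5)*(q - 4)*(q^3 - 5*q^2 + 4*q) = (q - 5)*(q - 4)^2*(q^2 - q) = q*(q - 5)*(q - 4)^2*(q - 1)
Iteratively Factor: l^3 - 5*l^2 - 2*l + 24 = (l - 4)*(l^2 - l - 6) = (l - 4)*(l + 2)*(l - 3)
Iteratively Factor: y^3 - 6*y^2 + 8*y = (y)*(y^2 - 6*y + 8) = y*(y - 2)*(y - 4)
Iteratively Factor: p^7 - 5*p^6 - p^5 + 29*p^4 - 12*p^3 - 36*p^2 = (p)*(p^6 - 5*p^5 - p^4 + 29*p^3 - 12*p^2 - 36*p) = p*(p - 3)*(p^5 - 2*p^4 - 7*p^3 + 8*p^2 + 12*p) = p*(p - 3)*(p + 2)*(p^4 - 4*p^3 + p^2 + 6*p) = p*(p - 3)^2*(p + 2)*(p^3 - p^2 - 2*p) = p*(p - 3)^2*(p + 1)*(p + 2)*(p^2 - 2*p) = p^2*(p - 3)^2*(p + 1)*(p + 2)*(p - 2)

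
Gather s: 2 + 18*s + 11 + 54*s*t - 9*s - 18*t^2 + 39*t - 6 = s*(54*t + 9) - 18*t^2 + 39*t + 7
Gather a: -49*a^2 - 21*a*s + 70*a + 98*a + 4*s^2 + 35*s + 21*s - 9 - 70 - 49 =-49*a^2 + a*(168 - 21*s) + 4*s^2 + 56*s - 128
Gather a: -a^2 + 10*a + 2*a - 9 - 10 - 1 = -a^2 + 12*a - 20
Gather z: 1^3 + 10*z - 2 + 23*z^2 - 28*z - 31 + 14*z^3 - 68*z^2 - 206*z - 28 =14*z^3 - 45*z^2 - 224*z - 60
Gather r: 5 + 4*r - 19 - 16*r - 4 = -12*r - 18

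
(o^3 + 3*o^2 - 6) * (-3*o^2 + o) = -3*o^5 - 8*o^4 + 3*o^3 + 18*o^2 - 6*o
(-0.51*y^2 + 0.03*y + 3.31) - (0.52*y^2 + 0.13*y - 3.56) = -1.03*y^2 - 0.1*y + 6.87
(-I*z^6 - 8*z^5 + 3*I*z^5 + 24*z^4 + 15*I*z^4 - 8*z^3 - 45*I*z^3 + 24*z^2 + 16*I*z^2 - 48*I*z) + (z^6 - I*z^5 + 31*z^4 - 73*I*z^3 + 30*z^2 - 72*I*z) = z^6 - I*z^6 - 8*z^5 + 2*I*z^5 + 55*z^4 + 15*I*z^4 - 8*z^3 - 118*I*z^3 + 54*z^2 + 16*I*z^2 - 120*I*z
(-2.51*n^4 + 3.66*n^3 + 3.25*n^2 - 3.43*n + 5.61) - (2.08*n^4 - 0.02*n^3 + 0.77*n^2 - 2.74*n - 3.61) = -4.59*n^4 + 3.68*n^3 + 2.48*n^2 - 0.69*n + 9.22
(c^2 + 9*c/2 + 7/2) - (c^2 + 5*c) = 7/2 - c/2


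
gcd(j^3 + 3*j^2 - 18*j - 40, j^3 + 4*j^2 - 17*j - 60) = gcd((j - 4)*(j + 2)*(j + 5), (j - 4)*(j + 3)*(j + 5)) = j^2 + j - 20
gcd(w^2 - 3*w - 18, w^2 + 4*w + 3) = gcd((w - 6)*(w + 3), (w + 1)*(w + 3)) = w + 3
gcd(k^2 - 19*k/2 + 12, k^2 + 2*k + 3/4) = 1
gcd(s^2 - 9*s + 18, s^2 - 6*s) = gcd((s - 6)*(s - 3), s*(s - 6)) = s - 6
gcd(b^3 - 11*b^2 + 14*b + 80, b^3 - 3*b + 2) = b + 2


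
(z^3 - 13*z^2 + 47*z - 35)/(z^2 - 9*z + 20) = (z^2 - 8*z + 7)/(z - 4)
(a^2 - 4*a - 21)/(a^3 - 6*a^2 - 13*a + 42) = 1/(a - 2)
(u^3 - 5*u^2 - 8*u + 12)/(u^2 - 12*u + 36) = (u^2 + u - 2)/(u - 6)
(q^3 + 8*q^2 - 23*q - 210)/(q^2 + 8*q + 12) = (q^2 + 2*q - 35)/(q + 2)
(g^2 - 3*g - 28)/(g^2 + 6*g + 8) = (g - 7)/(g + 2)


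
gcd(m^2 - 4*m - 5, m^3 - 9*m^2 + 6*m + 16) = m + 1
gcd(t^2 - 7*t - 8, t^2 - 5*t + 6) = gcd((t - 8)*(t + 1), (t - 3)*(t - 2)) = 1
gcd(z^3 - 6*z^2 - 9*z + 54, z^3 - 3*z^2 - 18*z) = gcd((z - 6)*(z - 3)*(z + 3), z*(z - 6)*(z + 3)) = z^2 - 3*z - 18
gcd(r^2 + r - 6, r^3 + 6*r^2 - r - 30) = r^2 + r - 6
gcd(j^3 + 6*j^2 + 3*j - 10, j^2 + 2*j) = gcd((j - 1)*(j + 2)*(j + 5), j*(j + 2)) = j + 2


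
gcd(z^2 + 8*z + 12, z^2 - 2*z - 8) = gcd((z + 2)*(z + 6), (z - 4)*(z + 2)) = z + 2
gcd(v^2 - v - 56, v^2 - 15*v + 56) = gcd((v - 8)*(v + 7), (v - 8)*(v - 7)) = v - 8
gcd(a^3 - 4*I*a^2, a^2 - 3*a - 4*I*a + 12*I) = a - 4*I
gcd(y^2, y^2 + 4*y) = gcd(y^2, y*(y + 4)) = y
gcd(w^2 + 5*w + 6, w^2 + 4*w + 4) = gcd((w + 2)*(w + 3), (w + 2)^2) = w + 2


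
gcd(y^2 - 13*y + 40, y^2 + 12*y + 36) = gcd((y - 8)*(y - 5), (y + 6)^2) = 1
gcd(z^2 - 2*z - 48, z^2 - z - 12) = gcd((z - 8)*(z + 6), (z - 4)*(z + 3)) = 1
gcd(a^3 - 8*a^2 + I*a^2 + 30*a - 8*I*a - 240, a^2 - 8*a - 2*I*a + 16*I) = a - 8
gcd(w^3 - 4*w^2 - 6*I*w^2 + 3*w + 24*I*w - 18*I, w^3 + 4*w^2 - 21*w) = w - 3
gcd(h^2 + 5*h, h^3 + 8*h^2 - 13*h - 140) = h + 5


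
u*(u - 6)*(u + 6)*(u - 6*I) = u^4 - 6*I*u^3 - 36*u^2 + 216*I*u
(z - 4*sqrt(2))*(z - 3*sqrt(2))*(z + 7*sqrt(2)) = z^3 - 74*z + 168*sqrt(2)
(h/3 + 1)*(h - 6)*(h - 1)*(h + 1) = h^4/3 - h^3 - 19*h^2/3 + h + 6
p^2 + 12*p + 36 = (p + 6)^2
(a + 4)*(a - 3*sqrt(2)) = a^2 - 3*sqrt(2)*a + 4*a - 12*sqrt(2)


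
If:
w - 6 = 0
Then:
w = 6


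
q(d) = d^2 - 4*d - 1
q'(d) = 2*d - 4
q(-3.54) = 25.69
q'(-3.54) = -11.08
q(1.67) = -4.89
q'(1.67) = -0.66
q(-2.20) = 12.64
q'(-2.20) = -8.40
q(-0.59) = 1.71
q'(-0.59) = -5.18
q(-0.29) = 0.24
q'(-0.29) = -4.58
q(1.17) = -4.31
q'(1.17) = -1.66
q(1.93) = -5.00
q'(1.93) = -0.14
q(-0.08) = -0.67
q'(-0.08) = -4.16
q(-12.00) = 191.00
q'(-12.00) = -28.00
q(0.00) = -1.00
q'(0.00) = -4.00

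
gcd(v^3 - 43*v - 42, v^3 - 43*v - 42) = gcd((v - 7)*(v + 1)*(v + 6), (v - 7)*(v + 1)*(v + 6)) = v^3 - 43*v - 42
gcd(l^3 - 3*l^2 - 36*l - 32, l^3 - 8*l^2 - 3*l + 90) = 1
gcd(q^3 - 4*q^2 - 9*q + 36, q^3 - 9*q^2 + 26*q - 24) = q^2 - 7*q + 12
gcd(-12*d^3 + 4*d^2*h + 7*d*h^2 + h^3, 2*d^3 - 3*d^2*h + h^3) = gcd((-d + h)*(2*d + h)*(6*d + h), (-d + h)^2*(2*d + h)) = 2*d^2 - d*h - h^2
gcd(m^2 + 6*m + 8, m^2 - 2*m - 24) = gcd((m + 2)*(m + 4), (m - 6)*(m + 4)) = m + 4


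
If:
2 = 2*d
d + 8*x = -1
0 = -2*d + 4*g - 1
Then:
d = 1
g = 3/4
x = -1/4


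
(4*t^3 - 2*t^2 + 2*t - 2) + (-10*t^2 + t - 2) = 4*t^3 - 12*t^2 + 3*t - 4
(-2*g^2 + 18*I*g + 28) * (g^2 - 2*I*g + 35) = -2*g^4 + 22*I*g^3 - 6*g^2 + 574*I*g + 980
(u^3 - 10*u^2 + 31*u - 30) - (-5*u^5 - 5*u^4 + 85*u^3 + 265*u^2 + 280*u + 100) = 5*u^5 + 5*u^4 - 84*u^3 - 275*u^2 - 249*u - 130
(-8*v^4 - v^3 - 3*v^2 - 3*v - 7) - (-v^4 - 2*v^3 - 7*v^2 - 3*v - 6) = -7*v^4 + v^3 + 4*v^2 - 1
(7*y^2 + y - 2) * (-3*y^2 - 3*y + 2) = -21*y^4 - 24*y^3 + 17*y^2 + 8*y - 4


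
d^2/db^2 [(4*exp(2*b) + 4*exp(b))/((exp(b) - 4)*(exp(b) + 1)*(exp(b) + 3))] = 4*(exp(4*b) + exp(3*b) + 72*exp(2*b) - 12*exp(b) + 144)*exp(b)/(exp(6*b) - 3*exp(5*b) - 33*exp(4*b) + 71*exp(3*b) + 396*exp(2*b) - 432*exp(b) - 1728)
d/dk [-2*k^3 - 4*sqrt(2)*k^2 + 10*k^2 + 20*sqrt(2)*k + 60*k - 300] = -6*k^2 - 8*sqrt(2)*k + 20*k + 20*sqrt(2) + 60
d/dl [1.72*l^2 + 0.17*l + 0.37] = 3.44*l + 0.17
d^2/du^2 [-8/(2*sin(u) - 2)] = 4*(sin(u) + 2)/(sin(u) - 1)^2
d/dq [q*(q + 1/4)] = 2*q + 1/4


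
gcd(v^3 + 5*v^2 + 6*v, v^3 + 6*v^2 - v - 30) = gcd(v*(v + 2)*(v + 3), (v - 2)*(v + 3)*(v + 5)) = v + 3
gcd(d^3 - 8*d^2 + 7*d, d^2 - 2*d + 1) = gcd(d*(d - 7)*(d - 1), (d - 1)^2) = d - 1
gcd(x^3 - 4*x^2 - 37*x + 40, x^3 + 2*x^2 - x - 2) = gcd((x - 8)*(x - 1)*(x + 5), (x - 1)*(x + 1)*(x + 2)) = x - 1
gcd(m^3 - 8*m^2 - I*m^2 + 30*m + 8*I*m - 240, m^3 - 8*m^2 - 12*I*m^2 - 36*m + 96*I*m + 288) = m^2 + m*(-8 - 6*I) + 48*I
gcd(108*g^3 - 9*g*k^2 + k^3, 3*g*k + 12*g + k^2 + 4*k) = 3*g + k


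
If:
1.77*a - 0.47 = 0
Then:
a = 0.27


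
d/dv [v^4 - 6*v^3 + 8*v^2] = 2*v*(2*v^2 - 9*v + 8)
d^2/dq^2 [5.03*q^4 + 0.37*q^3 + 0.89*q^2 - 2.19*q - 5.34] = 60.36*q^2 + 2.22*q + 1.78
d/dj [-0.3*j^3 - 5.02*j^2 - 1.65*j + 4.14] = -0.9*j^2 - 10.04*j - 1.65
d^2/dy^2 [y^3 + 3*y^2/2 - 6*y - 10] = 6*y + 3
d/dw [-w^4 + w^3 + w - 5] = -4*w^3 + 3*w^2 + 1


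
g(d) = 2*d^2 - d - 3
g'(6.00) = 23.00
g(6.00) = 63.00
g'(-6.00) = -25.00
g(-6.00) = 75.00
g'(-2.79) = -12.16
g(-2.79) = 15.36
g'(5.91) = 22.64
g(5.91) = 60.95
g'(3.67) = 13.68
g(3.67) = 20.27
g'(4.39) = 16.56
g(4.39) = 31.15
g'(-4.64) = -19.56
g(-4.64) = 44.70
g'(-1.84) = -8.36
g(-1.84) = 5.61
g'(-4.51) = -19.04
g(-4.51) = 42.19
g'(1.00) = 3.00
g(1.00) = -2.00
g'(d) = 4*d - 1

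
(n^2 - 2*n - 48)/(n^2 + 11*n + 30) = (n - 8)/(n + 5)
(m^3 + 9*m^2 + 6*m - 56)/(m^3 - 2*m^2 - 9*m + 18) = (m^2 + 11*m + 28)/(m^2 - 9)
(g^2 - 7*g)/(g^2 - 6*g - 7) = g/(g + 1)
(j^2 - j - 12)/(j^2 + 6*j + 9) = (j - 4)/(j + 3)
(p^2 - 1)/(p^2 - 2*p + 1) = (p + 1)/(p - 1)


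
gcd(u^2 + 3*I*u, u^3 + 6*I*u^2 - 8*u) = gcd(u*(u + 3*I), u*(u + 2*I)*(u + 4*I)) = u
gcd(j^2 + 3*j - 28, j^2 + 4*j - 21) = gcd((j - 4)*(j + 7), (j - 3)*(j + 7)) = j + 7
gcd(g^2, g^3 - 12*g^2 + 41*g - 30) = 1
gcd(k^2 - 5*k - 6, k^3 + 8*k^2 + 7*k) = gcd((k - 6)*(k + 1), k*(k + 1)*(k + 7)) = k + 1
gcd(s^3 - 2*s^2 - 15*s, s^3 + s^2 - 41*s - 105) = s + 3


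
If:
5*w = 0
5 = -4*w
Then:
No Solution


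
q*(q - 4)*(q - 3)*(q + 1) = q^4 - 6*q^3 + 5*q^2 + 12*q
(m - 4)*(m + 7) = m^2 + 3*m - 28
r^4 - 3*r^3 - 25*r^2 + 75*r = r*(r - 5)*(r - 3)*(r + 5)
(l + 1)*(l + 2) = l^2 + 3*l + 2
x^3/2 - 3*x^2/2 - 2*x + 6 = (x/2 + 1)*(x - 3)*(x - 2)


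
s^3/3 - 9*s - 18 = (s/3 + 1)*(s - 6)*(s + 3)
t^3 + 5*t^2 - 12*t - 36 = (t - 3)*(t + 2)*(t + 6)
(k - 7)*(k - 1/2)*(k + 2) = k^3 - 11*k^2/2 - 23*k/2 + 7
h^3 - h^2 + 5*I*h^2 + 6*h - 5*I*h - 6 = (h - 1)*(h - I)*(h + 6*I)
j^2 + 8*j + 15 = (j + 3)*(j + 5)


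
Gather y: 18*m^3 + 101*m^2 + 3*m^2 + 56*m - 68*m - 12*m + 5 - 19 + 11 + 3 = 18*m^3 + 104*m^2 - 24*m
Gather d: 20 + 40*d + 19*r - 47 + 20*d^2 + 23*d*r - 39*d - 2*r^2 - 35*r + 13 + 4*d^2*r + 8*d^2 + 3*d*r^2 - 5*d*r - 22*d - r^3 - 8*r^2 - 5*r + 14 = d^2*(4*r + 28) + d*(3*r^2 + 18*r - 21) - r^3 - 10*r^2 - 21*r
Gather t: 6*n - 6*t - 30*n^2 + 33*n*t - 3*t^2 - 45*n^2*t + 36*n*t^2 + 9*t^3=-30*n^2 + 6*n + 9*t^3 + t^2*(36*n - 3) + t*(-45*n^2 + 33*n - 6)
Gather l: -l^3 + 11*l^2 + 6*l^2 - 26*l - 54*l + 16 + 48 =-l^3 + 17*l^2 - 80*l + 64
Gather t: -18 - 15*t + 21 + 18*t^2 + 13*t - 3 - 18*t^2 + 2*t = 0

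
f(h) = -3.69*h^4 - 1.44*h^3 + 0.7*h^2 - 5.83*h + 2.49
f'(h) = -14.76*h^3 - 4.32*h^2 + 1.4*h - 5.83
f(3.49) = -617.97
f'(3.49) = -680.99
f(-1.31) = 3.70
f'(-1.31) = 18.10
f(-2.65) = -132.32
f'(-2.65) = 234.80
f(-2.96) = -220.04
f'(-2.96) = 334.97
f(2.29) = -125.96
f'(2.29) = -202.53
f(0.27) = 0.92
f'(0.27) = -6.06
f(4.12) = -1173.55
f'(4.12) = -1105.63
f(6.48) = -6903.90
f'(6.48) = -4194.32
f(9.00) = -25253.13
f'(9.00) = -11103.19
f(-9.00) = -23048.67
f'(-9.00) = 10391.69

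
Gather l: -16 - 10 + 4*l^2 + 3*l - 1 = 4*l^2 + 3*l - 27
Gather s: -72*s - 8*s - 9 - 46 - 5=-80*s - 60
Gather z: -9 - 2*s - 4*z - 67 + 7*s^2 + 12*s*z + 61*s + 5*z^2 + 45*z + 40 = 7*s^2 + 59*s + 5*z^2 + z*(12*s + 41) - 36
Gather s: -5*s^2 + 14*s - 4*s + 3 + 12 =-5*s^2 + 10*s + 15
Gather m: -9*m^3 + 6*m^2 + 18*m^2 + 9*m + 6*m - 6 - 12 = -9*m^3 + 24*m^2 + 15*m - 18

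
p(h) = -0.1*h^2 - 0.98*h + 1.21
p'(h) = -0.2*h - 0.98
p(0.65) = 0.53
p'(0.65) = -1.11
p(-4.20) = 3.56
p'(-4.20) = -0.14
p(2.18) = -1.40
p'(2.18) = -1.42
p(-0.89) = 2.00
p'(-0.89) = -0.80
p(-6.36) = 3.40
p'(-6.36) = 0.29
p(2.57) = -1.97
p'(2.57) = -1.49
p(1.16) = -0.06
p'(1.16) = -1.21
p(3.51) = -3.46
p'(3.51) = -1.68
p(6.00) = -8.27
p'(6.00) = -2.18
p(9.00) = -15.71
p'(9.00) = -2.78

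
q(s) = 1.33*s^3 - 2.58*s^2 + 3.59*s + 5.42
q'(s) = 3.99*s^2 - 5.16*s + 3.59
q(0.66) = 7.05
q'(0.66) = 1.92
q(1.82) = 11.43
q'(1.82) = 7.42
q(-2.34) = -34.15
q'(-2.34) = 37.51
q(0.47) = 6.68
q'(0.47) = 2.05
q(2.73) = 23.05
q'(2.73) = 19.24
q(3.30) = 36.97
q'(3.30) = 30.01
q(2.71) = 22.67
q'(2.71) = 18.91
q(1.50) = 9.49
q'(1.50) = 4.83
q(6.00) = 221.36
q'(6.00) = 116.27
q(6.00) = 221.36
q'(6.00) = 116.27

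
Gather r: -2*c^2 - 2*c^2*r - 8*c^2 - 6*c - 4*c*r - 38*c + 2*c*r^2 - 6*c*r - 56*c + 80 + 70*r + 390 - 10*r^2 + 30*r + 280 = -10*c^2 - 100*c + r^2*(2*c - 10) + r*(-2*c^2 - 10*c + 100) + 750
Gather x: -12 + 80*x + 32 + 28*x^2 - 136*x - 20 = 28*x^2 - 56*x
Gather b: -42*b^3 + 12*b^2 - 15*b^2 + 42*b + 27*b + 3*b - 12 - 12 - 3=-42*b^3 - 3*b^2 + 72*b - 27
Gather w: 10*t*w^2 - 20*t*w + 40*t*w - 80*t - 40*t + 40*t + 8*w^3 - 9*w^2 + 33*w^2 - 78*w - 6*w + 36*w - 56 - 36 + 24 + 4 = -80*t + 8*w^3 + w^2*(10*t + 24) + w*(20*t - 48) - 64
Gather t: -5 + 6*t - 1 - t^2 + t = -t^2 + 7*t - 6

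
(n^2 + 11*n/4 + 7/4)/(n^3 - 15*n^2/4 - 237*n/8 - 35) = 2*(n + 1)/(2*n^2 - 11*n - 40)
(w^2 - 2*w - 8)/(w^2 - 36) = (w^2 - 2*w - 8)/(w^2 - 36)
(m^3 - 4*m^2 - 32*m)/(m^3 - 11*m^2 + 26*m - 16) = m*(m + 4)/(m^2 - 3*m + 2)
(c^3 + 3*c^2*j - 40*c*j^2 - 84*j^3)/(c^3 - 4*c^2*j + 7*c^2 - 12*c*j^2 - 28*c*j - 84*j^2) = (c + 7*j)/(c + 7)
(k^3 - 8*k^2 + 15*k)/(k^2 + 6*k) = (k^2 - 8*k + 15)/(k + 6)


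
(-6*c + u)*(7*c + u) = -42*c^2 + c*u + u^2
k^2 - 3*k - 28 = (k - 7)*(k + 4)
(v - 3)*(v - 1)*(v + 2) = v^3 - 2*v^2 - 5*v + 6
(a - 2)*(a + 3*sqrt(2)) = a^2 - 2*a + 3*sqrt(2)*a - 6*sqrt(2)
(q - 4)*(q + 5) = q^2 + q - 20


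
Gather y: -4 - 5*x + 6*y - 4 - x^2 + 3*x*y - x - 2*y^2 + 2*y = -x^2 - 6*x - 2*y^2 + y*(3*x + 8) - 8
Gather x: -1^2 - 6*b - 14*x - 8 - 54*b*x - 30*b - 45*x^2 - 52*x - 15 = -36*b - 45*x^2 + x*(-54*b - 66) - 24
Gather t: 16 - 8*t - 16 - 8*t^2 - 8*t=-8*t^2 - 16*t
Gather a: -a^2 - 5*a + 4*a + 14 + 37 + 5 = -a^2 - a + 56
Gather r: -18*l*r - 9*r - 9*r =r*(-18*l - 18)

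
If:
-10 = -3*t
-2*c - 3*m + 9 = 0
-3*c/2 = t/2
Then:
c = -10/9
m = 101/27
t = 10/3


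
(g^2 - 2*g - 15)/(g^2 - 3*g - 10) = (g + 3)/(g + 2)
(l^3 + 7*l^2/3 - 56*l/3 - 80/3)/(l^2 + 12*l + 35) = (3*l^2 - 8*l - 16)/(3*(l + 7))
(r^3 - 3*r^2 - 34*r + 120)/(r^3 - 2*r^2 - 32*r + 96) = (r - 5)/(r - 4)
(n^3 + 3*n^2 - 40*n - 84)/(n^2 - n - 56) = (n^2 - 4*n - 12)/(n - 8)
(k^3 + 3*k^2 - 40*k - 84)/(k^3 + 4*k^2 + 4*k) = (k^2 + k - 42)/(k*(k + 2))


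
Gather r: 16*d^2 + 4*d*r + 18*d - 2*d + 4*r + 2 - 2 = 16*d^2 + 16*d + r*(4*d + 4)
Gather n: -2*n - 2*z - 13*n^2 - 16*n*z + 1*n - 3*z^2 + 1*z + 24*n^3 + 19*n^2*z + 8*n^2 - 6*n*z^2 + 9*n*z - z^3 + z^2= 24*n^3 + n^2*(19*z - 5) + n*(-6*z^2 - 7*z - 1) - z^3 - 2*z^2 - z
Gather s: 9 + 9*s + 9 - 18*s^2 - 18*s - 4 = -18*s^2 - 9*s + 14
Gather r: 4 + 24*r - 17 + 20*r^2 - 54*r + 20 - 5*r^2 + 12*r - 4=15*r^2 - 18*r + 3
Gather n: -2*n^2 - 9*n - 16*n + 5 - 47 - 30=-2*n^2 - 25*n - 72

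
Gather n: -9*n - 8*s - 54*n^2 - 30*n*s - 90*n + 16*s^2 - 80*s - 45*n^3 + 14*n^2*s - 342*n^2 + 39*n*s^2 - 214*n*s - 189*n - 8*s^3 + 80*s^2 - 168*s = -45*n^3 + n^2*(14*s - 396) + n*(39*s^2 - 244*s - 288) - 8*s^3 + 96*s^2 - 256*s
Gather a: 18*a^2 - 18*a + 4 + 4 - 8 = 18*a^2 - 18*a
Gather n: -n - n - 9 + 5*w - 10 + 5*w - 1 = -2*n + 10*w - 20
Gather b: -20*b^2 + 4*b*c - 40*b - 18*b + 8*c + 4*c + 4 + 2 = -20*b^2 + b*(4*c - 58) + 12*c + 6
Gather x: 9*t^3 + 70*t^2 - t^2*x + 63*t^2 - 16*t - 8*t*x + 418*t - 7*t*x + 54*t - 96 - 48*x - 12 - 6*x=9*t^3 + 133*t^2 + 456*t + x*(-t^2 - 15*t - 54) - 108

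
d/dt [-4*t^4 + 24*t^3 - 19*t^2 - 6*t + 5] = -16*t^3 + 72*t^2 - 38*t - 6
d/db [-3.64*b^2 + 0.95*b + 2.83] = 0.95 - 7.28*b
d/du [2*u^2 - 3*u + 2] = 4*u - 3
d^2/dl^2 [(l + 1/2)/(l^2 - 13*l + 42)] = ((25 - 6*l)*(l^2 - 13*l + 42) + (2*l - 13)^2*(2*l + 1))/(l^2 - 13*l + 42)^3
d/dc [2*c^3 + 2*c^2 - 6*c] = 6*c^2 + 4*c - 6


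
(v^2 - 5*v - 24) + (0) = v^2 - 5*v - 24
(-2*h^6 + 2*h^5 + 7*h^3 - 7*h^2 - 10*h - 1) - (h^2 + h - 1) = -2*h^6 + 2*h^5 + 7*h^3 - 8*h^2 - 11*h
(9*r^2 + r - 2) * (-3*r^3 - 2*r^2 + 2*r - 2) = -27*r^5 - 21*r^4 + 22*r^3 - 12*r^2 - 6*r + 4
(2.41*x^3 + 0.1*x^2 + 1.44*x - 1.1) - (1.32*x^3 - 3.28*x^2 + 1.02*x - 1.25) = 1.09*x^3 + 3.38*x^2 + 0.42*x + 0.15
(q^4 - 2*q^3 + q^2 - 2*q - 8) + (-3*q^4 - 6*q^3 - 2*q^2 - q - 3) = -2*q^4 - 8*q^3 - q^2 - 3*q - 11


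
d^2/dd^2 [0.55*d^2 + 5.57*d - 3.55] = 1.10000000000000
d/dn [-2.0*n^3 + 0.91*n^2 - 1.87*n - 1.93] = -6.0*n^2 + 1.82*n - 1.87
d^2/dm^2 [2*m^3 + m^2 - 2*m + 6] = 12*m + 2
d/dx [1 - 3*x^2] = -6*x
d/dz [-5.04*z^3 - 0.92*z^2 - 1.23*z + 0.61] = -15.12*z^2 - 1.84*z - 1.23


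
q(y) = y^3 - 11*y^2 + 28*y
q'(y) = 3*y^2 - 22*y + 28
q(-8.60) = -1690.42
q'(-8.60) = 439.08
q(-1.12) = -46.56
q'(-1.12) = 56.40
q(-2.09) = -115.70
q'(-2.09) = 87.08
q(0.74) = 15.10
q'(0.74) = 13.36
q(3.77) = 2.80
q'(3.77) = -12.30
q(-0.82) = -30.91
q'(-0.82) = 48.06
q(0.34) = 8.29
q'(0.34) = 20.87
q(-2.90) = -198.10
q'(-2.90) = 117.03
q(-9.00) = -1872.00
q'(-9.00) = 469.00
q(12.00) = 480.00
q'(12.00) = 196.00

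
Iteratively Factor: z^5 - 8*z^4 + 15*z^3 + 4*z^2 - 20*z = (z + 1)*(z^4 - 9*z^3 + 24*z^2 - 20*z) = (z - 2)*(z + 1)*(z^3 - 7*z^2 + 10*z) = z*(z - 2)*(z + 1)*(z^2 - 7*z + 10) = z*(z - 5)*(z - 2)*(z + 1)*(z - 2)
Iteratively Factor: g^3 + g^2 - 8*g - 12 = (g + 2)*(g^2 - g - 6) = (g + 2)^2*(g - 3)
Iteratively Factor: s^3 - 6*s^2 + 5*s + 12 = (s + 1)*(s^2 - 7*s + 12) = (s - 4)*(s + 1)*(s - 3)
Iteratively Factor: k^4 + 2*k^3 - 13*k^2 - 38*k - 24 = (k + 1)*(k^3 + k^2 - 14*k - 24) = (k + 1)*(k + 3)*(k^2 - 2*k - 8) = (k + 1)*(k + 2)*(k + 3)*(k - 4)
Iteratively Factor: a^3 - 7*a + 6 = (a - 1)*(a^2 + a - 6) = (a - 2)*(a - 1)*(a + 3)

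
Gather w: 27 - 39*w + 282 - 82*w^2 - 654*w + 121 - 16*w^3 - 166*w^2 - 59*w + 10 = -16*w^3 - 248*w^2 - 752*w + 440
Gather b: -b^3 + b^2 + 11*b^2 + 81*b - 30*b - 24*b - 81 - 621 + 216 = -b^3 + 12*b^2 + 27*b - 486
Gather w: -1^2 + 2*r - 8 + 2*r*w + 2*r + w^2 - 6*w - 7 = 4*r + w^2 + w*(2*r - 6) - 16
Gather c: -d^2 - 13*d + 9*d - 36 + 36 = -d^2 - 4*d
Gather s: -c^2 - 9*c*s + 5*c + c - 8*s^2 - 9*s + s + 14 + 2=-c^2 + 6*c - 8*s^2 + s*(-9*c - 8) + 16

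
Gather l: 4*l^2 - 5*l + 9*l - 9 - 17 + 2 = 4*l^2 + 4*l - 24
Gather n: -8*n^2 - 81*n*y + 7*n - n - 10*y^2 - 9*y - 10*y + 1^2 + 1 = -8*n^2 + n*(6 - 81*y) - 10*y^2 - 19*y + 2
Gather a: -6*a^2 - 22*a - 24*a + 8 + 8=-6*a^2 - 46*a + 16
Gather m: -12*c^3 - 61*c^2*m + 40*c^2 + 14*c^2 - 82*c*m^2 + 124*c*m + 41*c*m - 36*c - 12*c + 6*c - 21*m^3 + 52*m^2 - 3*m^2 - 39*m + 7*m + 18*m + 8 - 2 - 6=-12*c^3 + 54*c^2 - 42*c - 21*m^3 + m^2*(49 - 82*c) + m*(-61*c^2 + 165*c - 14)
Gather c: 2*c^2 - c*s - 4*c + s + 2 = 2*c^2 + c*(-s - 4) + s + 2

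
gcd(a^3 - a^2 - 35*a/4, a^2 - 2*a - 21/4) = a - 7/2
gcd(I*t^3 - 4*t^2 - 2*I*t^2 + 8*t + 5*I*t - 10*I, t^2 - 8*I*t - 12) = 1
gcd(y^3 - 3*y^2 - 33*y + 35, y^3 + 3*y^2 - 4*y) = y - 1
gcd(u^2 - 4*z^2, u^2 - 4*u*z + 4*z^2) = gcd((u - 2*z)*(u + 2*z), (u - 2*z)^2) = -u + 2*z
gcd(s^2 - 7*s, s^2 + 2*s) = s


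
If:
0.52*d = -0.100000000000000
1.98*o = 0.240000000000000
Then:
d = -0.19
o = 0.12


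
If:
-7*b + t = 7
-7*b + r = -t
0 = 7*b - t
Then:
No Solution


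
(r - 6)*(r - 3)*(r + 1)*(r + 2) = r^4 - 6*r^3 - 7*r^2 + 36*r + 36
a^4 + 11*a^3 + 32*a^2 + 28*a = a*(a + 2)^2*(a + 7)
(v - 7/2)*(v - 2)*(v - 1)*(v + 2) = v^4 - 9*v^3/2 - v^2/2 + 18*v - 14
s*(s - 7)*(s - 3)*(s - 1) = s^4 - 11*s^3 + 31*s^2 - 21*s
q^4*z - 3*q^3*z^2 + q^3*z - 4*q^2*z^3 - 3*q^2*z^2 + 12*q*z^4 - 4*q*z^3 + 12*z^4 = (q - 3*z)*(q - 2*z)*(q + 2*z)*(q*z + z)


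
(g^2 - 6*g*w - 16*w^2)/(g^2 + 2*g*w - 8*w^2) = (g^2 - 6*g*w - 16*w^2)/(g^2 + 2*g*w - 8*w^2)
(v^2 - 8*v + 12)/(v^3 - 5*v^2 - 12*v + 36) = 1/(v + 3)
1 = 1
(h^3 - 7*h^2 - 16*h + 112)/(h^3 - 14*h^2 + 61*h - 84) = (h + 4)/(h - 3)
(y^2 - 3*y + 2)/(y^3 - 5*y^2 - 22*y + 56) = (y - 1)/(y^2 - 3*y - 28)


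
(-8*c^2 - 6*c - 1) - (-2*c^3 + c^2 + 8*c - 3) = 2*c^3 - 9*c^2 - 14*c + 2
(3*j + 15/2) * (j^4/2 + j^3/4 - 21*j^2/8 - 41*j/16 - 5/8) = 3*j^5/2 + 9*j^4/2 - 6*j^3 - 219*j^2/8 - 675*j/32 - 75/16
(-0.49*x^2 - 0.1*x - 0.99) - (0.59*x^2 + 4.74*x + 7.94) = -1.08*x^2 - 4.84*x - 8.93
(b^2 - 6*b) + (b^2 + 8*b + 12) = 2*b^2 + 2*b + 12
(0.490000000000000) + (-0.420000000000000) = 0.0700000000000000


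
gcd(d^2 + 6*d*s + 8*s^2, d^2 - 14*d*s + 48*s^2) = 1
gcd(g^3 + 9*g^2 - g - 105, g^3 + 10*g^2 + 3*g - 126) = g^2 + 4*g - 21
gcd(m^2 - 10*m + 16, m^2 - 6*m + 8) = m - 2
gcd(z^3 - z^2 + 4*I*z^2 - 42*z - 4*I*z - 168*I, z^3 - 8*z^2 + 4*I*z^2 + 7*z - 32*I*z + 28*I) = z^2 + z*(-7 + 4*I) - 28*I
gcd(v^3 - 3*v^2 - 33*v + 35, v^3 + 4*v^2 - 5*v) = v^2 + 4*v - 5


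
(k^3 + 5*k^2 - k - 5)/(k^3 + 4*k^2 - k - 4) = (k + 5)/(k + 4)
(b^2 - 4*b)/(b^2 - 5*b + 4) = b/(b - 1)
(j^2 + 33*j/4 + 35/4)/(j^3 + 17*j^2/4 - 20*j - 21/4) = (4*j + 5)/(4*j^2 - 11*j - 3)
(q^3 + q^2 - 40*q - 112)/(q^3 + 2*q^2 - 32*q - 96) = (q - 7)/(q - 6)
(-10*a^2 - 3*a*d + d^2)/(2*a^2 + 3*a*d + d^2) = (-5*a + d)/(a + d)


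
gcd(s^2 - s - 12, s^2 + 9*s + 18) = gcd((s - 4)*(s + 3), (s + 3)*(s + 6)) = s + 3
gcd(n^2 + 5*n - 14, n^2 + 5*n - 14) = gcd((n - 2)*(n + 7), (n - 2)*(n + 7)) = n^2 + 5*n - 14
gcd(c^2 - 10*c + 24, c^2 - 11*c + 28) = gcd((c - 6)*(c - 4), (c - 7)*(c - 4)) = c - 4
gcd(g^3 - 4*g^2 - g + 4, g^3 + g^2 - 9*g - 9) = g + 1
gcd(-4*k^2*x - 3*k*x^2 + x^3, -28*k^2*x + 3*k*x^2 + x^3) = -4*k*x + x^2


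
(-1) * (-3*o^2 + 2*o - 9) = 3*o^2 - 2*o + 9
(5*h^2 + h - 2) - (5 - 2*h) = 5*h^2 + 3*h - 7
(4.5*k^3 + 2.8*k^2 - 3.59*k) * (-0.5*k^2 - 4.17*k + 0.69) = -2.25*k^5 - 20.165*k^4 - 6.776*k^3 + 16.9023*k^2 - 2.4771*k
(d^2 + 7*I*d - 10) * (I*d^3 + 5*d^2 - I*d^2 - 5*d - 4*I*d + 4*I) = I*d^5 - 2*d^4 - I*d^4 + 2*d^3 + 21*I*d^3 - 22*d^2 - 21*I*d^2 + 22*d + 40*I*d - 40*I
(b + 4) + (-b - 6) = -2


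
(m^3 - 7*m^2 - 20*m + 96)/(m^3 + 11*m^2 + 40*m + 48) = (m^2 - 11*m + 24)/(m^2 + 7*m + 12)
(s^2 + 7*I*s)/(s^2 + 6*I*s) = (s + 7*I)/(s + 6*I)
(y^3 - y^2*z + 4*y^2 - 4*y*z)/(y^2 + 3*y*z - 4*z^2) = y*(y + 4)/(y + 4*z)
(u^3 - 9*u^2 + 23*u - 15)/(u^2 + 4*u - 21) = (u^2 - 6*u + 5)/(u + 7)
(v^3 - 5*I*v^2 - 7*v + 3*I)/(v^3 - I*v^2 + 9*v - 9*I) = (v - I)/(v + 3*I)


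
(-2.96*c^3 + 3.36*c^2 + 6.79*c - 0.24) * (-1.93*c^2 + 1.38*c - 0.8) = 5.7128*c^5 - 10.5696*c^4 - 6.0999*c^3 + 7.1454*c^2 - 5.7632*c + 0.192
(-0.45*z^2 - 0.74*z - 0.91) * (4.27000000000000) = -1.9215*z^2 - 3.1598*z - 3.8857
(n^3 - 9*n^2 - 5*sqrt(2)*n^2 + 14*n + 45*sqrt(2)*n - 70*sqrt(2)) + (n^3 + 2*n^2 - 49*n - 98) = 2*n^3 - 5*sqrt(2)*n^2 - 7*n^2 - 35*n + 45*sqrt(2)*n - 70*sqrt(2) - 98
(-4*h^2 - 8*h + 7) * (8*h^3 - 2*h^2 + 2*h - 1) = -32*h^5 - 56*h^4 + 64*h^3 - 26*h^2 + 22*h - 7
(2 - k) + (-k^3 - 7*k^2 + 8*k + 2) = -k^3 - 7*k^2 + 7*k + 4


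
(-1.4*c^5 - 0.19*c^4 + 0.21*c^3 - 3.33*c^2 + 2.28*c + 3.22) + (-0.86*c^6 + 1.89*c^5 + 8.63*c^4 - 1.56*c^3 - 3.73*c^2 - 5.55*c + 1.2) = -0.86*c^6 + 0.49*c^5 + 8.44*c^4 - 1.35*c^3 - 7.06*c^2 - 3.27*c + 4.42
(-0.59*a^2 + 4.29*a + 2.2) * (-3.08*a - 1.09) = 1.8172*a^3 - 12.5701*a^2 - 11.4521*a - 2.398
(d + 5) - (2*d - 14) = 19 - d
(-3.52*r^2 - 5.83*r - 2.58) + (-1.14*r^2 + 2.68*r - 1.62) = -4.66*r^2 - 3.15*r - 4.2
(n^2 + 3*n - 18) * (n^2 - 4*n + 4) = n^4 - n^3 - 26*n^2 + 84*n - 72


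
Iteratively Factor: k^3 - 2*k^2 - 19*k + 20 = (k - 1)*(k^2 - k - 20) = (k - 5)*(k - 1)*(k + 4)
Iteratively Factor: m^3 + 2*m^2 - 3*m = (m)*(m^2 + 2*m - 3) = m*(m + 3)*(m - 1)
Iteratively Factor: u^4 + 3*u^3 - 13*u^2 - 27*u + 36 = (u - 1)*(u^3 + 4*u^2 - 9*u - 36) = (u - 1)*(u + 4)*(u^2 - 9) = (u - 1)*(u + 3)*(u + 4)*(u - 3)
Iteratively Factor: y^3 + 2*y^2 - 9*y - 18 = (y + 3)*(y^2 - y - 6) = (y + 2)*(y + 3)*(y - 3)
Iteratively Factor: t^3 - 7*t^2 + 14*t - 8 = (t - 4)*(t^2 - 3*t + 2) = (t - 4)*(t - 1)*(t - 2)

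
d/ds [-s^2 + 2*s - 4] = 2 - 2*s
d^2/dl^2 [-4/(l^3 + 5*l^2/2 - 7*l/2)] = 16*(l*(6*l + 5)*(2*l^2 + 5*l - 7) - (6*l^2 + 10*l - 7)^2)/(l^3*(2*l^2 + 5*l - 7)^3)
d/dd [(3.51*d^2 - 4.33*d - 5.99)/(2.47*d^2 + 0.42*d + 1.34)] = (12.1693*d^2 + 38.9974*d - 3.2864)/(6.1009*d^4 + 2.0748*d^3 + 6.796*d^2 + 1.1256*d + 1.7956)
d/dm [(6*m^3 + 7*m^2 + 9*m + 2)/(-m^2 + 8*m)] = (-6*m^4 + 96*m^3 + 65*m^2 + 4*m - 16)/(m^2*(m^2 - 16*m + 64))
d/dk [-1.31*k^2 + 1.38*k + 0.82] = 1.38 - 2.62*k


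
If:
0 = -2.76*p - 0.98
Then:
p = -0.36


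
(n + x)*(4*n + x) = 4*n^2 + 5*n*x + x^2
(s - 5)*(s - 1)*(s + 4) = s^3 - 2*s^2 - 19*s + 20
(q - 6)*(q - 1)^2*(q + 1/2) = q^4 - 15*q^3/2 + 9*q^2 + q/2 - 3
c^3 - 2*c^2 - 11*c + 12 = (c - 4)*(c - 1)*(c + 3)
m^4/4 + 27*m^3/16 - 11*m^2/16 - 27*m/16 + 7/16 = (m/4 + 1/4)*(m - 1)*(m - 1/4)*(m + 7)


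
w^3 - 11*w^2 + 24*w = w*(w - 8)*(w - 3)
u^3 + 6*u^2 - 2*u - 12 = (u + 6)*(u - sqrt(2))*(u + sqrt(2))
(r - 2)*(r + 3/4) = r^2 - 5*r/4 - 3/2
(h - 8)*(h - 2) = h^2 - 10*h + 16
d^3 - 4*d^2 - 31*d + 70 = (d - 7)*(d - 2)*(d + 5)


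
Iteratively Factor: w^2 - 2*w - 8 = (w + 2)*(w - 4)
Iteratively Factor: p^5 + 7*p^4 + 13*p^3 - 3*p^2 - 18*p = (p + 3)*(p^4 + 4*p^3 + p^2 - 6*p) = p*(p + 3)*(p^3 + 4*p^2 + p - 6) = p*(p - 1)*(p + 3)*(p^2 + 5*p + 6) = p*(p - 1)*(p + 2)*(p + 3)*(p + 3)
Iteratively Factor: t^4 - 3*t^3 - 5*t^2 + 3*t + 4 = (t + 1)*(t^3 - 4*t^2 - t + 4) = (t - 4)*(t + 1)*(t^2 - 1) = (t - 4)*(t - 1)*(t + 1)*(t + 1)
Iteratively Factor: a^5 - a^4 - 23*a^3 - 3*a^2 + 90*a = (a + 3)*(a^4 - 4*a^3 - 11*a^2 + 30*a) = (a + 3)^2*(a^3 - 7*a^2 + 10*a) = (a - 5)*(a + 3)^2*(a^2 - 2*a) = (a - 5)*(a - 2)*(a + 3)^2*(a)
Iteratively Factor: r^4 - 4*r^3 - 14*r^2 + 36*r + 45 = (r + 1)*(r^3 - 5*r^2 - 9*r + 45) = (r - 3)*(r + 1)*(r^2 - 2*r - 15) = (r - 3)*(r + 1)*(r + 3)*(r - 5)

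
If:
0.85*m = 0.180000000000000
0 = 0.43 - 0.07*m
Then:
No Solution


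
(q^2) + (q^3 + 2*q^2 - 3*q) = q^3 + 3*q^2 - 3*q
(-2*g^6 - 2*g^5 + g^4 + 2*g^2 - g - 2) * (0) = 0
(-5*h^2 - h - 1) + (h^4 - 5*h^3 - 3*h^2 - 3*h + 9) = h^4 - 5*h^3 - 8*h^2 - 4*h + 8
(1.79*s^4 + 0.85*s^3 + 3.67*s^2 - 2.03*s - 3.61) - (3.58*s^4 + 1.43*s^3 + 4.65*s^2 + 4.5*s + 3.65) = -1.79*s^4 - 0.58*s^3 - 0.98*s^2 - 6.53*s - 7.26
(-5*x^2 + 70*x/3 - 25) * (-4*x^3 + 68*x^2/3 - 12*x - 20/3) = 20*x^5 - 620*x^4/3 + 6200*x^3/9 - 2440*x^2/3 + 1300*x/9 + 500/3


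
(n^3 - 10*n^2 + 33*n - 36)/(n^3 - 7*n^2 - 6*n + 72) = (n^2 - 6*n + 9)/(n^2 - 3*n - 18)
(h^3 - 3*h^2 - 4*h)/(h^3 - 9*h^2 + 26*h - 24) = h*(h + 1)/(h^2 - 5*h + 6)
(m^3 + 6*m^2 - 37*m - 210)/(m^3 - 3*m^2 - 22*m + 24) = (m^2 + 12*m + 35)/(m^2 + 3*m - 4)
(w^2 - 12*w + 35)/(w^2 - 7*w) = (w - 5)/w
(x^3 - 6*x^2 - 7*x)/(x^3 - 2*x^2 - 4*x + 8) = x*(x^2 - 6*x - 7)/(x^3 - 2*x^2 - 4*x + 8)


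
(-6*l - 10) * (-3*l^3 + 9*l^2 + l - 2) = 18*l^4 - 24*l^3 - 96*l^2 + 2*l + 20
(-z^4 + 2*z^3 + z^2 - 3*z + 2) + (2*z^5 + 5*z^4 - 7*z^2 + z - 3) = 2*z^5 + 4*z^4 + 2*z^3 - 6*z^2 - 2*z - 1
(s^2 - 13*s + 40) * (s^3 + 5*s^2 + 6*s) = s^5 - 8*s^4 - 19*s^3 + 122*s^2 + 240*s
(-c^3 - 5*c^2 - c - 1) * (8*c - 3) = -8*c^4 - 37*c^3 + 7*c^2 - 5*c + 3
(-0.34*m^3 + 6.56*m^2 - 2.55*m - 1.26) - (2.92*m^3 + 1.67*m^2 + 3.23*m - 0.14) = -3.26*m^3 + 4.89*m^2 - 5.78*m - 1.12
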